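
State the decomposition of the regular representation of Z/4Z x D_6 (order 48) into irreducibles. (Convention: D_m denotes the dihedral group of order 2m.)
Each irreducible V_i of dimension d_i appears with multiplicity d_i, i.e. rho_reg = (direct sum over all irreducibles V_i) d_i V_i. The irreducible dimensions for Z/4Z x D_6 are 1, 1, 1, 1, 1, 1, 1, 1, 1, 1, 1, 1, 1, 1, 1, 1, 2, 2, 2, 2, 2, 2, 2, 2: 16 irreducibles of dimension 1, each with multiplicity 1; 8 irreducibles of dimension 2, each with multiplicity 2. Total dimension 16*1*1 + 8*2*2 = 48 = |G|.

Proof sketch: General theorem: in the regular representation of a finite group G, each irreducible appears with multiplicity equal to its dimension. Check: dim(rho_reg) = sum d_i^2 = 1 + 1 + 1 + 1 + 1 + 1 + 1 + 1 + 1 + 1 + 1 + 1 + 1 + 1 + 1 + 1 + 4 + 4 + 4 + 4 + 4 + 4 + 4 + 4 = 48 = |G|.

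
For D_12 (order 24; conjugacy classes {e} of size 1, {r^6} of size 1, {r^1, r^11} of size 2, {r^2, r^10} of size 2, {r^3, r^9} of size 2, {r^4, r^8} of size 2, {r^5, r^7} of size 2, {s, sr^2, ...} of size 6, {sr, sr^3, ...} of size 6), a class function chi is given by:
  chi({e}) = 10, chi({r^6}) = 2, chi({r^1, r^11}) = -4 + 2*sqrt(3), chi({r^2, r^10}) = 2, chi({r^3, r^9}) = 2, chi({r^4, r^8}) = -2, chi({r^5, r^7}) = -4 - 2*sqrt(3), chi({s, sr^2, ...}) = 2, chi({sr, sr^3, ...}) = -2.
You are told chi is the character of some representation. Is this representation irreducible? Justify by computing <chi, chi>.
Not irreducible (reducible): <chi, chi> = 12 > 1.

Proof sketch: <chi, chi> = (1/|G|) sum_C |C| * |chi(C)|^2 = (1/24)[1*|10|^2 + 1*|2|^2 + 2*|-4 + 2*sqrt(3)|^2 + 2*|2|^2 + 2*|2|^2 + 2*|-2|^2 + 2*|-4 - 2*sqrt(3)|^2 + 6*|2|^2 + 6*|-2|^2]
  = (1/24)[(100) + (4) + (56 - 32*sqrt(3)) + (8) + (8) + (8) + (32*sqrt(3) + 56) + (24) + (24)] = 288/24 = 12.
A character is irreducible iff <chi, chi> = 1, so this representation is reducible.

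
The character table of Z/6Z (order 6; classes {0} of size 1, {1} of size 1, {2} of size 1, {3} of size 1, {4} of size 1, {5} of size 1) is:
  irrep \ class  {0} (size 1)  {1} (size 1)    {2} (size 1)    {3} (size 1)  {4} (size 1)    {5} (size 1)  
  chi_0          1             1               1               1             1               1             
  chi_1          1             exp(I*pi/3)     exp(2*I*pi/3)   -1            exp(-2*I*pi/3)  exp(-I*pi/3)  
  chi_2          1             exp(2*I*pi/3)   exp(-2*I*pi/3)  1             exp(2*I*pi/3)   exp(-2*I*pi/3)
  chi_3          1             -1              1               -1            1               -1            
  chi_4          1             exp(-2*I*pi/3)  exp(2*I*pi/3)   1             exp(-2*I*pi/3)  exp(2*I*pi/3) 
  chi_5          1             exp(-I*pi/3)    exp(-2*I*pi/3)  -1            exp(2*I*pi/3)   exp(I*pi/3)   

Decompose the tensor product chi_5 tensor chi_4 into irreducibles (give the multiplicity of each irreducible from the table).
chi_5 tensor chi_4 = chi_3 (all other irreducibles have multiplicity 0).

Proof sketch: The character of a tensor product is the pointwise product (chi_5 * chi_4)(C) = chi_5(C) * chi_4(C):
  {0}: (1)*(1), {1}: (exp(-I*pi/3))*(exp(-2*I*pi/3)), {2}: (exp(-2*I*pi/3))*(exp(2*I*pi/3)), {3}: (-1)*(1), {4}: (exp(2*I*pi/3))*(exp(-2*I*pi/3)), {5}: (exp(I*pi/3))*(exp(2*I*pi/3))
so (chi_5 * chi_4) takes values
  {0} -> 1, {1} -> -1, {2} -> 1, {3} -> -1, {4} -> 1, {5} -> -1.
Now take the inner product of this character with each irreducible chi from the table, <chi_5*chi_4, chi> = (1/6) sum_C |C| (chi_5*chi_4)(C) conj(chi(C)):
  <chi_5*chi_4, chi_0> = (1/6)[1*(1)*conj(1) + 1*(-1)*conj(1) + 1*(1)*conj(1) + 1*(-1)*conj(1) + 1*(1)*conj(1) + 1*(-1)*conj(1)]
      = (1/6)[(1) + (-1) + (1) + (-1) + (1) + (-1)] = 0/6 = 0
  <chi_5*chi_4, chi_1> = (1/6)[1*(1)*conj(1) + 1*(-1)*conj(exp(I*pi/3)) + 1*(1)*conj(exp(2*I*pi/3)) + 1*(-1)*conj(-1) + 1*(1)*conj(exp(-2*I*pi/3)) + 1*(-1)*conj(exp(-I*pi/3))]
      = (1/6)[(1) + (-exp(-I*pi/3)) + (exp(-2*I*pi/3)) + (1) + (exp(2*I*pi/3)) + (-exp(I*pi/3))] = 0/6 = 0
  <chi_5*chi_4, chi_2> = (1/6)[1*(1)*conj(1) + 1*(-1)*conj(exp(2*I*pi/3)) + 1*(1)*conj(exp(-2*I*pi/3)) + 1*(-1)*conj(1) + 1*(1)*conj(exp(2*I*pi/3)) + 1*(-1)*conj(exp(-2*I*pi/3))]
      = (1/6)[(1) + (-exp(-2*I*pi/3)) + (exp(2*I*pi/3)) + (-1) + (exp(-2*I*pi/3)) + (-exp(2*I*pi/3))] = 0/6 = 0
  <chi_5*chi_4, chi_3> = (1/6)[1*(1)*conj(1) + 1*(-1)*conj(-1) + 1*(1)*conj(1) + 1*(-1)*conj(-1) + 1*(1)*conj(1) + 1*(-1)*conj(-1)]
      = (1/6)[(1) + (1) + (1) + (1) + (1) + (1)] = 6/6 = 1
  <chi_5*chi_4, chi_4> = (1/6)[1*(1)*conj(1) + 1*(-1)*conj(exp(-2*I*pi/3)) + 1*(1)*conj(exp(2*I*pi/3)) + 1*(-1)*conj(1) + 1*(1)*conj(exp(-2*I*pi/3)) + 1*(-1)*conj(exp(2*I*pi/3))]
      = (1/6)[(1) + (-exp(2*I*pi/3)) + (exp(-2*I*pi/3)) + (-1) + (exp(2*I*pi/3)) + (-exp(-2*I*pi/3))] = 0/6 = 0
  <chi_5*chi_4, chi_5> = (1/6)[1*(1)*conj(1) + 1*(-1)*conj(exp(-I*pi/3)) + 1*(1)*conj(exp(-2*I*pi/3)) + 1*(-1)*conj(-1) + 1*(1)*conj(exp(2*I*pi/3)) + 1*(-1)*conj(exp(I*pi/3))]
      = (1/6)[(1) + (-exp(I*pi/3)) + (exp(2*I*pi/3)) + (1) + (exp(-2*I*pi/3)) + (-exp(-I*pi/3))] = 0/6 = 0
(Exp terms are combined using exp(i*s)*conj(exp(i*t)) = exp(i*(s-t)), and sums of them are collapsed using the identity that for every m > 1 the m distinct m-th roots of unity sum to 0, e.g. 1 + exp(2*I*pi/3) + exp(-2*I*pi/3) = 0.)
Hence the multiplicities are chi_3: 1. Dimension check: dim(chi_5)*dim(chi_4) = 1*1 = 1 and sum (mult * dim) = 1*1 = 1.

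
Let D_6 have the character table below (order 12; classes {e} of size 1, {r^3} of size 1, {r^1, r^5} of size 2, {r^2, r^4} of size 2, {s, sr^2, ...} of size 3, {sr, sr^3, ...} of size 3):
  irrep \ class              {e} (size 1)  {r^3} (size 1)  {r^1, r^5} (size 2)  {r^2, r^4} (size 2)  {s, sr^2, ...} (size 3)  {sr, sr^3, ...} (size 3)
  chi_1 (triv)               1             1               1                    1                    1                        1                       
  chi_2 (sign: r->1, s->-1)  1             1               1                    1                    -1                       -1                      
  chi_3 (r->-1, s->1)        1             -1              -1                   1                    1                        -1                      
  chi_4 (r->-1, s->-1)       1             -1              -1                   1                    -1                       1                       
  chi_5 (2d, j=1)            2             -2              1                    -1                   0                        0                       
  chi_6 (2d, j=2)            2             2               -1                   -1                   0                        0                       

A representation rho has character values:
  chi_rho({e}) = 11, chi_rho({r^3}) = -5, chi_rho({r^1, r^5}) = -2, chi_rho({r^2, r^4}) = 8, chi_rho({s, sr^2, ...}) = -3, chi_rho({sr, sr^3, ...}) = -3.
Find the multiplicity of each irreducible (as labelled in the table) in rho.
Multiplicities: chi_1: 0, chi_2: 3, chi_3: 3, chi_4: 3, chi_5: 1, chi_6: 0.

Argument: Use <chi_rho, chi> = (1/|G|) sum_C |C| * chi_rho(C) * conj(chi(C)) with |G| = 12 for each irreducible chi in the table:
  <chi_rho, chi_1> = (1/12)[1*(11)*conj(1) + 1*(-5)*conj(1) + 2*(-2)*conj(1) + 2*(8)*conj(1) + 3*(-3)*conj(1) + 3*(-3)*conj(1)]
      = (1/12)[(11) + (-5) + (-4) + (16) + (-9) + (-9)] = 0/12 = 0
  <chi_rho, chi_2> = (1/12)[1*(11)*conj(1) + 1*(-5)*conj(1) + 2*(-2)*conj(1) + 2*(8)*conj(1) + 3*(-3)*conj(-1) + 3*(-3)*conj(-1)]
      = (1/12)[(11) + (-5) + (-4) + (16) + (9) + (9)] = 36/12 = 3
  <chi_rho, chi_3> = (1/12)[1*(11)*conj(1) + 1*(-5)*conj(-1) + 2*(-2)*conj(-1) + 2*(8)*conj(1) + 3*(-3)*conj(1) + 3*(-3)*conj(-1)]
      = (1/12)[(11) + (5) + (4) + (16) + (-9) + (9)] = 36/12 = 3
  <chi_rho, chi_4> = (1/12)[1*(11)*conj(1) + 1*(-5)*conj(-1) + 2*(-2)*conj(-1) + 2*(8)*conj(1) + 3*(-3)*conj(-1) + 3*(-3)*conj(1)]
      = (1/12)[(11) + (5) + (4) + (16) + (9) + (-9)] = 36/12 = 3
  <chi_rho, chi_5> = (1/12)[1*(11)*conj(2) + 1*(-5)*conj(-2) + 2*(-2)*conj(1) + 2*(8)*conj(-1) + 3*(-3)*conj(0) + 3*(-3)*conj(0)]
      = (1/12)[(22) + (10) + (-4) + (-16) + (0) + (0)] = 12/12 = 1
  <chi_rho, chi_6> = (1/12)[1*(11)*conj(2) + 1*(-5)*conj(2) + 2*(-2)*conj(-1) + 2*(8)*conj(-1) + 3*(-3)*conj(0) + 3*(-3)*conj(0)]
      = (1/12)[(22) + (-10) + (4) + (-16) + (0) + (0)] = 0/12 = 0
Dimension check: dim(rho) = sum (mult * dim) = 0*1 + 3*1 + 3*1 + 3*1 + 1*2 + 0*2 = 11 = chi_rho(e) = 11.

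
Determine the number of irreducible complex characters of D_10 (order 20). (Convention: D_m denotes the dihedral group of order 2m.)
8

Argument: The number of irreducible complex representations of a finite group equals its number of conjugacy classes. D_10 has 8 conjugacy classes (n/2 + 3 for n even), so D_10 (order 20) has exactly 8 irreducible complex representations.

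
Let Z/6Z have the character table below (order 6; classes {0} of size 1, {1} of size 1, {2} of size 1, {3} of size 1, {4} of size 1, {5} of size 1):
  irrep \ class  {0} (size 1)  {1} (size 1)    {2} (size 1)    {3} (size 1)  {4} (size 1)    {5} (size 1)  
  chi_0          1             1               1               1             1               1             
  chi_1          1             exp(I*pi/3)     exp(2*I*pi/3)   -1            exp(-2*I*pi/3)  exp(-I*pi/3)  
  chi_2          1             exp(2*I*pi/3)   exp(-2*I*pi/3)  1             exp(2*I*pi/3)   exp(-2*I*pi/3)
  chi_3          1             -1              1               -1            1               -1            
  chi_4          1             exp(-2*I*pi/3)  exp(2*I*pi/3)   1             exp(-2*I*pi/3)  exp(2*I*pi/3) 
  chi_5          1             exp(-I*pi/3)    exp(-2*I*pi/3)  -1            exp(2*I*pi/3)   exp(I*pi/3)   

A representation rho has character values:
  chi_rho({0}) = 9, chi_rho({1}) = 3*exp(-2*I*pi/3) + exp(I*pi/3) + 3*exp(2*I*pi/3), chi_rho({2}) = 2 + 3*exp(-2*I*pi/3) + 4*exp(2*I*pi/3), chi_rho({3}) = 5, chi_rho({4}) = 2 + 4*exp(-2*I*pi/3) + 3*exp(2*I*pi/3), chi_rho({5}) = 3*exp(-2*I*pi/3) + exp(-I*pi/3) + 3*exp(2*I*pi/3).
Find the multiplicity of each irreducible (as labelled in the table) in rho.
Multiplicities: chi_0: 1, chi_1: 1, chi_2: 3, chi_3: 1, chi_4: 3, chi_5: 0.

Derivation: Use <chi_rho, chi> = (1/|G|) sum_C |C| * chi_rho(C) * conj(chi(C)) with |G| = 6 for each irreducible chi in the table:
  <chi_rho, chi_0> = (1/6)[1*(9)*conj(1) + 1*(3*exp(-2*I*pi/3) + exp(I*pi/3) + 3*exp(2*I*pi/3))*conj(1) + 1*(2 + 3*exp(-2*I*pi/3) + 4*exp(2*I*pi/3))*conj(1) + 1*(5)*conj(1) + 1*(2 + 4*exp(-2*I*pi/3) + 3*exp(2*I*pi/3))*conj(1) + 1*(3*exp(-2*I*pi/3) + exp(-I*pi/3) + 3*exp(2*I*pi/3))*conj(1)]
      = (1/6)[(9) + (3*exp(-2*I*pi/3) + exp(I*pi/3) + 3*exp(2*I*pi/3)) + (2 + 3*exp(-2*I*pi/3) + 4*exp(2*I*pi/3)) + (5) + (2 + 4*exp(-2*I*pi/3) + 3*exp(2*I*pi/3)) + (3*exp(-2*I*pi/3) + exp(-I*pi/3) + 3*exp(2*I*pi/3))] = 6/6 = 1
  <chi_rho, chi_1> = (1/6)[1*(9)*conj(1) + 1*(3*exp(-2*I*pi/3) + exp(I*pi/3) + 3*exp(2*I*pi/3))*conj(exp(I*pi/3)) + 1*(2 + 3*exp(-2*I*pi/3) + 4*exp(2*I*pi/3))*conj(exp(2*I*pi/3)) + 1*(5)*conj(-1) + 1*(2 + 4*exp(-2*I*pi/3) + 3*exp(2*I*pi/3))*conj(exp(-2*I*pi/3)) + 1*(3*exp(-2*I*pi/3) + exp(-I*pi/3) + 3*exp(2*I*pi/3))*conj(exp(-I*pi/3))]
      = (1/6)[(9) + (-2 + 3*exp(I*pi/3)) + (4 + 2*exp(-2*I*pi/3) + 3*exp(2*I*pi/3)) + (-5) + (4 + 3*exp(-2*I*pi/3) + 2*exp(2*I*pi/3)) + (-2 + 3*exp(-I*pi/3))] = 6/6 = 1
  <chi_rho, chi_2> = (1/6)[1*(9)*conj(1) + 1*(3*exp(-2*I*pi/3) + exp(I*pi/3) + 3*exp(2*I*pi/3))*conj(exp(2*I*pi/3)) + 1*(2 + 3*exp(-2*I*pi/3) + 4*exp(2*I*pi/3))*conj(exp(-2*I*pi/3)) + 1*(5)*conj(1) + 1*(2 + 4*exp(-2*I*pi/3) + 3*exp(2*I*pi/3))*conj(exp(2*I*pi/3)) + 1*(3*exp(-2*I*pi/3) + exp(-I*pi/3) + 3*exp(2*I*pi/3))*conj(exp(-2*I*pi/3))]
      = (1/6)[(9) + (3 + exp(-I*pi/3) + 3*exp(2*I*pi/3)) + (3 + 4*exp(-2*I*pi/3) + 2*exp(2*I*pi/3)) + (5) + (3 + 2*exp(-2*I*pi/3) + 4*exp(2*I*pi/3)) + (3 + 3*exp(-2*I*pi/3) + exp(I*pi/3))] = 18/6 = 3
  <chi_rho, chi_3> = (1/6)[1*(9)*conj(1) + 1*(3*exp(-2*I*pi/3) + exp(I*pi/3) + 3*exp(2*I*pi/3))*conj(-1) + 1*(2 + 3*exp(-2*I*pi/3) + 4*exp(2*I*pi/3))*conj(1) + 1*(5)*conj(-1) + 1*(2 + 4*exp(-2*I*pi/3) + 3*exp(2*I*pi/3))*conj(1) + 1*(3*exp(-2*I*pi/3) + exp(-I*pi/3) + 3*exp(2*I*pi/3))*conj(-1)]
      = (1/6)[(9) + (-3*exp(2*I*pi/3) - exp(I*pi/3) - 3*exp(-2*I*pi/3)) + (2 + 3*exp(-2*I*pi/3) + 4*exp(2*I*pi/3)) + (-5) + (2 + 4*exp(-2*I*pi/3) + 3*exp(2*I*pi/3)) + (-3*exp(2*I*pi/3) - exp(-I*pi/3) - 3*exp(-2*I*pi/3))] = 6/6 = 1
  <chi_rho, chi_4> = (1/6)[1*(9)*conj(1) + 1*(3*exp(-2*I*pi/3) + exp(I*pi/3) + 3*exp(2*I*pi/3))*conj(exp(-2*I*pi/3)) + 1*(2 + 3*exp(-2*I*pi/3) + 4*exp(2*I*pi/3))*conj(exp(2*I*pi/3)) + 1*(5)*conj(1) + 1*(2 + 4*exp(-2*I*pi/3) + 3*exp(2*I*pi/3))*conj(exp(-2*I*pi/3)) + 1*(3*exp(-2*I*pi/3) + exp(-I*pi/3) + 3*exp(2*I*pi/3))*conj(exp(2*I*pi/3))]
      = (1/6)[(9) + (2 + 3*exp(-2*I*pi/3)) + (4 + 2*exp(-2*I*pi/3) + 3*exp(2*I*pi/3)) + (5) + (4 + 3*exp(-2*I*pi/3) + 2*exp(2*I*pi/3)) + (2 + 3*exp(2*I*pi/3))] = 18/6 = 3
  <chi_rho, chi_5> = (1/6)[1*(9)*conj(1) + 1*(3*exp(-2*I*pi/3) + exp(I*pi/3) + 3*exp(2*I*pi/3))*conj(exp(-I*pi/3)) + 1*(2 + 3*exp(-2*I*pi/3) + 4*exp(2*I*pi/3))*conj(exp(-2*I*pi/3)) + 1*(5)*conj(-1) + 1*(2 + 4*exp(-2*I*pi/3) + 3*exp(2*I*pi/3))*conj(exp(2*I*pi/3)) + 1*(3*exp(-2*I*pi/3) + exp(-I*pi/3) + 3*exp(2*I*pi/3))*conj(exp(I*pi/3))]
      = (1/6)[(9) + (-3 + 3*exp(-I*pi/3) + exp(2*I*pi/3)) + (3 + 4*exp(-2*I*pi/3) + 2*exp(2*I*pi/3)) + (-5) + (3 + 2*exp(-2*I*pi/3) + 4*exp(2*I*pi/3)) + (-3 + exp(-2*I*pi/3) + 3*exp(I*pi/3))] = 0/6 = 0
(Exp terms are combined using exp(i*s)*conj(exp(i*t)) = exp(i*(s-t)), and sums of them are collapsed using the identity that for every m > 1 the m distinct m-th roots of unity sum to 0, e.g. 1 + exp(2*I*pi/3) + exp(-2*I*pi/3) = 0.)
Dimension check: dim(rho) = sum (mult * dim) = 1*1 + 1*1 + 3*1 + 1*1 + 3*1 + 0*1 = 9 = chi_rho(e) = 9.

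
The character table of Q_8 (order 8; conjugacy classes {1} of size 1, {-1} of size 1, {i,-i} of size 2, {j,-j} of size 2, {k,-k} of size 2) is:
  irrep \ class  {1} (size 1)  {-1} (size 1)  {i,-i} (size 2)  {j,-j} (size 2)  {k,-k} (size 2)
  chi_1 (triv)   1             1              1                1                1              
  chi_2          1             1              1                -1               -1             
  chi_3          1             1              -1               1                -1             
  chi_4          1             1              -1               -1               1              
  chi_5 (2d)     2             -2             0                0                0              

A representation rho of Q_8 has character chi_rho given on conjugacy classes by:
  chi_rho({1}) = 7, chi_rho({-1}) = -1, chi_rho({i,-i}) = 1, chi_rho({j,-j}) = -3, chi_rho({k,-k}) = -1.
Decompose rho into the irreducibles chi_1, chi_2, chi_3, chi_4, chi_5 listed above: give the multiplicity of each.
Multiplicities: chi_1: 0, chi_2: 2, chi_3: 0, chi_4: 1, chi_5: 2.

Proof sketch: Use <chi_rho, chi> = (1/|G|) sum_C |C| * chi_rho(C) * conj(chi(C)) with |G| = 8 for each irreducible chi in the table:
  <chi_rho, chi_1> = (1/8)[1*(7)*conj(1) + 1*(-1)*conj(1) + 2*(1)*conj(1) + 2*(-3)*conj(1) + 2*(-1)*conj(1)]
      = (1/8)[(7) + (-1) + (2) + (-6) + (-2)] = 0/8 = 0
  <chi_rho, chi_2> = (1/8)[1*(7)*conj(1) + 1*(-1)*conj(1) + 2*(1)*conj(1) + 2*(-3)*conj(-1) + 2*(-1)*conj(-1)]
      = (1/8)[(7) + (-1) + (2) + (6) + (2)] = 16/8 = 2
  <chi_rho, chi_3> = (1/8)[1*(7)*conj(1) + 1*(-1)*conj(1) + 2*(1)*conj(-1) + 2*(-3)*conj(1) + 2*(-1)*conj(-1)]
      = (1/8)[(7) + (-1) + (-2) + (-6) + (2)] = 0/8 = 0
  <chi_rho, chi_4> = (1/8)[1*(7)*conj(1) + 1*(-1)*conj(1) + 2*(1)*conj(-1) + 2*(-3)*conj(-1) + 2*(-1)*conj(1)]
      = (1/8)[(7) + (-1) + (-2) + (6) + (-2)] = 8/8 = 1
  <chi_rho, chi_5> = (1/8)[1*(7)*conj(2) + 1*(-1)*conj(-2) + 2*(1)*conj(0) + 2*(-3)*conj(0) + 2*(-1)*conj(0)]
      = (1/8)[(14) + (2) + (0) + (0) + (0)] = 16/8 = 2
Dimension check: dim(rho) = sum (mult * dim) = 0*1 + 2*1 + 0*1 + 1*1 + 2*2 = 7 = chi_rho(e) = 7.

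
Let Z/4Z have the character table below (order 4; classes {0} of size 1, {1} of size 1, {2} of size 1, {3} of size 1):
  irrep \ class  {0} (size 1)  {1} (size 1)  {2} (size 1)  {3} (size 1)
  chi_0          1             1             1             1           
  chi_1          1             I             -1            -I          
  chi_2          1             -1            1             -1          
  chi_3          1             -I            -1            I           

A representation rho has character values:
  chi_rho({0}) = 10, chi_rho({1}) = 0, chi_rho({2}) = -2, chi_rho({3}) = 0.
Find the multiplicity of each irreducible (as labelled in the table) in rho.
Multiplicities: chi_0: 2, chi_1: 3, chi_2: 2, chi_3: 3.

Why: Use <chi_rho, chi> = (1/|G|) sum_C |C| * chi_rho(C) * conj(chi(C)) with |G| = 4 for each irreducible chi in the table:
  <chi_rho, chi_0> = (1/4)[1*(10)*conj(1) + 1*(0)*conj(1) + 1*(-2)*conj(1) + 1*(0)*conj(1)]
      = (1/4)[(10) + (0) + (-2) + (0)] = 8/4 = 2
  <chi_rho, chi_1> = (1/4)[1*(10)*conj(1) + 1*(0)*conj(I) + 1*(-2)*conj(-1) + 1*(0)*conj(-I)]
      = (1/4)[(10) + (0) + (2) + (0)] = 12/4 = 3
  <chi_rho, chi_2> = (1/4)[1*(10)*conj(1) + 1*(0)*conj(-1) + 1*(-2)*conj(1) + 1*(0)*conj(-1)]
      = (1/4)[(10) + (0) + (-2) + (0)] = 8/4 = 2
  <chi_rho, chi_3> = (1/4)[1*(10)*conj(1) + 1*(0)*conj(-I) + 1*(-2)*conj(-1) + 1*(0)*conj(I)]
      = (1/4)[(10) + (0) + (2) + (0)] = 12/4 = 3
(Exp terms are combined using exp(i*s)*conj(exp(i*t)) = exp(i*(s-t)), and sums of them are collapsed using the identity that for every m > 1 the m distinct m-th roots of unity sum to 0, e.g. 1 + exp(2*I*pi/3) + exp(-2*I*pi/3) = 0.)
Dimension check: dim(rho) = sum (mult * dim) = 2*1 + 3*1 + 2*1 + 3*1 = 10 = chi_rho(e) = 10.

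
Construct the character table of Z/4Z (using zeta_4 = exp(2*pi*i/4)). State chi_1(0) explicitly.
Character table of Z/4Z (irreps indexed chi_0,...,chi_3 with chi_k(m) = zeta_4^(k*m), zeta_4 = exp(2*pi*i/4)):
  irrep \ class  {0} (size 1)  {1} (size 1)  {2} (size 1)  {3} (size 1)
  chi_0          1             1             1             1           
  chi_1          1             I             -1            -I          
  chi_2          1             -1            1             -1          
  chi_3          1             -I            -1            I           

Spot check: chi_1(0) = zeta_4^(1*0) = zeta_4^0 = 1.

Explanation: Z/4Z is abelian, so all 4 irreducible complex representations are 1-dimensional. They are given by chi_k(m) = zeta_4^(k*m) for k = 0,...,3. Row orthogonality: sum_m chi_k(m) conj(chi_l(m)) = 4 * [k = l].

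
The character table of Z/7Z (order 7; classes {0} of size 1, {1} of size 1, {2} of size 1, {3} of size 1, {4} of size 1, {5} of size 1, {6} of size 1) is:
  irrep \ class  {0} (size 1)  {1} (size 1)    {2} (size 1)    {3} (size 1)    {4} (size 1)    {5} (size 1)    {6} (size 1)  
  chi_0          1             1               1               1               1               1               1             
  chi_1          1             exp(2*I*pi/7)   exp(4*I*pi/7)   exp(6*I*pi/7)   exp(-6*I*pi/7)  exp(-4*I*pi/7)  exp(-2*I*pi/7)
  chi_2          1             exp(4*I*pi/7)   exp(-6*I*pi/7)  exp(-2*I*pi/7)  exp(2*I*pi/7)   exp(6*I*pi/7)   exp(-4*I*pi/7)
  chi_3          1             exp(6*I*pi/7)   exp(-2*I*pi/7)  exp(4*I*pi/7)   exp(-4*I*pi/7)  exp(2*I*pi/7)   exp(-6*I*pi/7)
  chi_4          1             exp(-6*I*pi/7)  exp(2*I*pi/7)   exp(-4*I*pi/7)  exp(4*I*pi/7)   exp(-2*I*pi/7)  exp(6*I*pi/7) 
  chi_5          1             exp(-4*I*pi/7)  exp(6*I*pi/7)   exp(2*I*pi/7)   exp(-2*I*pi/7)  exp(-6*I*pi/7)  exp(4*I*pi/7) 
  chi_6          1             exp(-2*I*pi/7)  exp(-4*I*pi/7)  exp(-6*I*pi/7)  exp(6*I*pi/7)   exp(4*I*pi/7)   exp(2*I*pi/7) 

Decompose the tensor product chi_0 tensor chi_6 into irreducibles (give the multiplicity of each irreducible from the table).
chi_0 tensor chi_6 = chi_6 (all other irreducibles have multiplicity 0).

Argument: The character of a tensor product is the pointwise product (chi_0 * chi_6)(C) = chi_0(C) * chi_6(C):
  {0}: (1)*(1), {1}: (1)*(exp(-2*I*pi/7)), {2}: (1)*(exp(-4*I*pi/7)), {3}: (1)*(exp(-6*I*pi/7)), {4}: (1)*(exp(6*I*pi/7)), {5}: (1)*(exp(4*I*pi/7)), {6}: (1)*(exp(2*I*pi/7))
so (chi_0 * chi_6) takes values
  {0} -> 1, {1} -> exp(-2*I*pi/7), {2} -> exp(-4*I*pi/7), {3} -> exp(-6*I*pi/7), {4} -> exp(6*I*pi/7), {5} -> exp(4*I*pi/7), {6} -> exp(2*I*pi/7).
Now take the inner product of this character with each irreducible chi from the table, <chi_0*chi_6, chi> = (1/7) sum_C |C| (chi_0*chi_6)(C) conj(chi(C)):
  <chi_0*chi_6, chi_0> = (1/7)[1*(1)*conj(1) + 1*(exp(-2*I*pi/7))*conj(1) + 1*(exp(-4*I*pi/7))*conj(1) + 1*(exp(-6*I*pi/7))*conj(1) + 1*(exp(6*I*pi/7))*conj(1) + 1*(exp(4*I*pi/7))*conj(1) + 1*(exp(2*I*pi/7))*conj(1)]
      = (1/7)[(1) + (exp(-2*I*pi/7)) + (exp(-4*I*pi/7)) + (exp(-6*I*pi/7)) + (exp(6*I*pi/7)) + (exp(4*I*pi/7)) + (exp(2*I*pi/7))] = 0/7 = 0
  <chi_0*chi_6, chi_1> = (1/7)[1*(1)*conj(1) + 1*(exp(-2*I*pi/7))*conj(exp(2*I*pi/7)) + 1*(exp(-4*I*pi/7))*conj(exp(4*I*pi/7)) + 1*(exp(-6*I*pi/7))*conj(exp(6*I*pi/7)) + 1*(exp(6*I*pi/7))*conj(exp(-6*I*pi/7)) + 1*(exp(4*I*pi/7))*conj(exp(-4*I*pi/7)) + 1*(exp(2*I*pi/7))*conj(exp(-2*I*pi/7))]
      = (1/7)[(1) + (exp(-4*I*pi/7)) + (exp(6*I*pi/7)) + (exp(2*I*pi/7)) + (exp(-2*I*pi/7)) + (exp(-6*I*pi/7)) + (exp(4*I*pi/7))] = 0/7 = 0
  <chi_0*chi_6, chi_2> = (1/7)[1*(1)*conj(1) + 1*(exp(-2*I*pi/7))*conj(exp(4*I*pi/7)) + 1*(exp(-4*I*pi/7))*conj(exp(-6*I*pi/7)) + 1*(exp(-6*I*pi/7))*conj(exp(-2*I*pi/7)) + 1*(exp(6*I*pi/7))*conj(exp(2*I*pi/7)) + 1*(exp(4*I*pi/7))*conj(exp(6*I*pi/7)) + 1*(exp(2*I*pi/7))*conj(exp(-4*I*pi/7))]
      = (1/7)[(1) + (exp(-6*I*pi/7)) + (exp(2*I*pi/7)) + (exp(-4*I*pi/7)) + (exp(4*I*pi/7)) + (exp(-2*I*pi/7)) + (exp(6*I*pi/7))] = 0/7 = 0
  <chi_0*chi_6, chi_3> = (1/7)[1*(1)*conj(1) + 1*(exp(-2*I*pi/7))*conj(exp(6*I*pi/7)) + 1*(exp(-4*I*pi/7))*conj(exp(-2*I*pi/7)) + 1*(exp(-6*I*pi/7))*conj(exp(4*I*pi/7)) + 1*(exp(6*I*pi/7))*conj(exp(-4*I*pi/7)) + 1*(exp(4*I*pi/7))*conj(exp(2*I*pi/7)) + 1*(exp(2*I*pi/7))*conj(exp(-6*I*pi/7))]
      = (1/7)[(1) + (exp(6*I*pi/7)) + (exp(-2*I*pi/7)) + (exp(4*I*pi/7)) + (exp(-4*I*pi/7)) + (exp(2*I*pi/7)) + (exp(-6*I*pi/7))] = 0/7 = 0
  <chi_0*chi_6, chi_4> = (1/7)[1*(1)*conj(1) + 1*(exp(-2*I*pi/7))*conj(exp(-6*I*pi/7)) + 1*(exp(-4*I*pi/7))*conj(exp(2*I*pi/7)) + 1*(exp(-6*I*pi/7))*conj(exp(-4*I*pi/7)) + 1*(exp(6*I*pi/7))*conj(exp(4*I*pi/7)) + 1*(exp(4*I*pi/7))*conj(exp(-2*I*pi/7)) + 1*(exp(2*I*pi/7))*conj(exp(6*I*pi/7))]
      = (1/7)[(1) + (exp(4*I*pi/7)) + (exp(-6*I*pi/7)) + (exp(-2*I*pi/7)) + (exp(2*I*pi/7)) + (exp(6*I*pi/7)) + (exp(-4*I*pi/7))] = 0/7 = 0
  <chi_0*chi_6, chi_5> = (1/7)[1*(1)*conj(1) + 1*(exp(-2*I*pi/7))*conj(exp(-4*I*pi/7)) + 1*(exp(-4*I*pi/7))*conj(exp(6*I*pi/7)) + 1*(exp(-6*I*pi/7))*conj(exp(2*I*pi/7)) + 1*(exp(6*I*pi/7))*conj(exp(-2*I*pi/7)) + 1*(exp(4*I*pi/7))*conj(exp(-6*I*pi/7)) + 1*(exp(2*I*pi/7))*conj(exp(4*I*pi/7))]
      = (1/7)[(1) + (exp(2*I*pi/7)) + (exp(4*I*pi/7)) + (exp(6*I*pi/7)) + (exp(-6*I*pi/7)) + (exp(-4*I*pi/7)) + (exp(-2*I*pi/7))] = 0/7 = 0
  <chi_0*chi_6, chi_6> = (1/7)[1*(1)*conj(1) + 1*(exp(-2*I*pi/7))*conj(exp(-2*I*pi/7)) + 1*(exp(-4*I*pi/7))*conj(exp(-4*I*pi/7)) + 1*(exp(-6*I*pi/7))*conj(exp(-6*I*pi/7)) + 1*(exp(6*I*pi/7))*conj(exp(6*I*pi/7)) + 1*(exp(4*I*pi/7))*conj(exp(4*I*pi/7)) + 1*(exp(2*I*pi/7))*conj(exp(2*I*pi/7))]
      = (1/7)[(1) + (1) + (1) + (1) + (1) + (1) + (1)] = 7/7 = 1
(Exp terms are combined using exp(i*s)*conj(exp(i*t)) = exp(i*(s-t)), and sums of them are collapsed using the identity that for every m > 1 the m distinct m-th roots of unity sum to 0, e.g. 1 + exp(2*I*pi/3) + exp(-2*I*pi/3) = 0.)
Hence the multiplicities are chi_6: 1. Dimension check: dim(chi_0)*dim(chi_6) = 1*1 = 1 and sum (mult * dim) = 1*1 = 1.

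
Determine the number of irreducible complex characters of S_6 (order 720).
11

Derivation: The number of irreducible complex representations of a finite group equals its number of conjugacy classes. Conjugacy classes in S_6 correspond to cycle types, i.e. partitions of 6; there are p(6) = 11 of them, so S_6 (order 720) has exactly 11 irreducible complex representations.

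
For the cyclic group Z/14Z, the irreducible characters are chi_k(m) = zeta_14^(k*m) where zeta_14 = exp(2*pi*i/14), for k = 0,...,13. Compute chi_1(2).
chi_1(2) = zeta_14^2 = exp(2*I*pi/7)

Reasoning: chi_1(2) = zeta_14^(1*2) = zeta_14^2. Since zeta_14^14 = 1, this equals zeta_14^2 = exp(2*pi*i*2/14) = exp(2*I*pi/7).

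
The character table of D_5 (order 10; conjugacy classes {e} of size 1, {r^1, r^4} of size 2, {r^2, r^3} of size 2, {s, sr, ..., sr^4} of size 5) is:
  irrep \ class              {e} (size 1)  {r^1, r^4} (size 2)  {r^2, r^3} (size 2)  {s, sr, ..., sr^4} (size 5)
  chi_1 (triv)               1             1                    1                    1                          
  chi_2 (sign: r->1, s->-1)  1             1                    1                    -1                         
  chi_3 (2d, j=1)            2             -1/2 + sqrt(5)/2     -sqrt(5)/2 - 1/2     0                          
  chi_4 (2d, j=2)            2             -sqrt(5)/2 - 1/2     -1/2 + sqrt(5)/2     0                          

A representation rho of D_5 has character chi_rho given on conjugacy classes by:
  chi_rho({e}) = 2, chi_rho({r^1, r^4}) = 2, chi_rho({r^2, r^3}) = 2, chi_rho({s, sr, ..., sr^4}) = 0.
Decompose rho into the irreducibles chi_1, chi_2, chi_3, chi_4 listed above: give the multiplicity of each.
Multiplicities: chi_1: 1, chi_2: 1, chi_3: 0, chi_4: 0.

Derivation: Use <chi_rho, chi> = (1/|G|) sum_C |C| * chi_rho(C) * conj(chi(C)) with |G| = 10 for each irreducible chi in the table:
  <chi_rho, chi_1> = (1/10)[1*(2)*conj(1) + 2*(2)*conj(1) + 2*(2)*conj(1) + 5*(0)*conj(1)]
      = (1/10)[(2) + (4) + (4) + (0)] = 10/10 = 1
  <chi_rho, chi_2> = (1/10)[1*(2)*conj(1) + 2*(2)*conj(1) + 2*(2)*conj(1) + 5*(0)*conj(-1)]
      = (1/10)[(2) + (4) + (4) + (0)] = 10/10 = 1
  <chi_rho, chi_3> = (1/10)[1*(2)*conj(2) + 2*(2)*conj(-1/2 + sqrt(5)/2) + 2*(2)*conj(-sqrt(5)/2 - 1/2) + 5*(0)*conj(0)]
      = (1/10)[(4) + (-2 + 2*sqrt(5)) + (-2*sqrt(5) - 2) + (0)] = 0/10 = 0
  <chi_rho, chi_4> = (1/10)[1*(2)*conj(2) + 2*(2)*conj(-sqrt(5)/2 - 1/2) + 2*(2)*conj(-1/2 + sqrt(5)/2) + 5*(0)*conj(0)]
      = (1/10)[(4) + (-2*sqrt(5) - 2) + (-2 + 2*sqrt(5)) + (0)] = 0/10 = 0
Dimension check: dim(rho) = sum (mult * dim) = 1*1 + 1*1 + 0*2 + 0*2 = 2 = chi_rho(e) = 2.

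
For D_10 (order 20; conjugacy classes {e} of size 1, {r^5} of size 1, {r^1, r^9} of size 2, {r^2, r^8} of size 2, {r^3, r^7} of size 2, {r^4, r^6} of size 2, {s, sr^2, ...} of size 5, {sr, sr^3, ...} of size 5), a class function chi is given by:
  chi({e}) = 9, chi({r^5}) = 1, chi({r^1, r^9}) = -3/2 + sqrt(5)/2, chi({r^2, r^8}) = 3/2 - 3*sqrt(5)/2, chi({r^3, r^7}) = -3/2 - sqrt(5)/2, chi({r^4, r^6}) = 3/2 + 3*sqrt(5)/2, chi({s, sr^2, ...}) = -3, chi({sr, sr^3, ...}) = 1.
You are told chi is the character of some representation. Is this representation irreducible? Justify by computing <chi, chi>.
Not irreducible (reducible): <chi, chi> = 10 > 1.

Details: <chi, chi> = (1/|G|) sum_C |C| * |chi(C)|^2 = (1/20)[1*|9|^2 + 1*|1|^2 + 2*|-3/2 + sqrt(5)/2|^2 + 2*|3/2 - 3*sqrt(5)/2|^2 + 2*|-3/2 - sqrt(5)/2|^2 + 2*|3/2 + 3*sqrt(5)/2|^2 + 5*|-3|^2 + 5*|1|^2]
  = (1/20)[(81) + (1) + (7 - 3*sqrt(5)) + (27 - 9*sqrt(5)) + (3*sqrt(5) + 7) + (9*sqrt(5) + 27) + (45) + (5)] = 200/20 = 10.
A character is irreducible iff <chi, chi> = 1, so this representation is reducible.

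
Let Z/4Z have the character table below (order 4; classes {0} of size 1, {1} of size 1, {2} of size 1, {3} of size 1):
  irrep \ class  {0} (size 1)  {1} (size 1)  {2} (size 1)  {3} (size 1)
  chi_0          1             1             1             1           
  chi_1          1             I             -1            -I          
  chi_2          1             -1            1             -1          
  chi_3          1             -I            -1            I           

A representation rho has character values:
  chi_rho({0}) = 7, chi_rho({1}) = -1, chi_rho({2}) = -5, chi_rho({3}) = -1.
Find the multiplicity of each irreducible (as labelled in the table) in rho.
Multiplicities: chi_0: 0, chi_1: 3, chi_2: 1, chi_3: 3.

Working: Use <chi_rho, chi> = (1/|G|) sum_C |C| * chi_rho(C) * conj(chi(C)) with |G| = 4 for each irreducible chi in the table:
  <chi_rho, chi_0> = (1/4)[1*(7)*conj(1) + 1*(-1)*conj(1) + 1*(-5)*conj(1) + 1*(-1)*conj(1)]
      = (1/4)[(7) + (-1) + (-5) + (-1)] = 0/4 = 0
  <chi_rho, chi_1> = (1/4)[1*(7)*conj(1) + 1*(-1)*conj(I) + 1*(-5)*conj(-1) + 1*(-1)*conj(-I)]
      = (1/4)[(7) + (I) + (5) + (-I)] = 12/4 = 3
  <chi_rho, chi_2> = (1/4)[1*(7)*conj(1) + 1*(-1)*conj(-1) + 1*(-5)*conj(1) + 1*(-1)*conj(-1)]
      = (1/4)[(7) + (1) + (-5) + (1)] = 4/4 = 1
  <chi_rho, chi_3> = (1/4)[1*(7)*conj(1) + 1*(-1)*conj(-I) + 1*(-5)*conj(-1) + 1*(-1)*conj(I)]
      = (1/4)[(7) + (-I) + (5) + (I)] = 12/4 = 3
(Exp terms are combined using exp(i*s)*conj(exp(i*t)) = exp(i*(s-t)), and sums of them are collapsed using the identity that for every m > 1 the m distinct m-th roots of unity sum to 0, e.g. 1 + exp(2*I*pi/3) + exp(-2*I*pi/3) = 0.)
Dimension check: dim(rho) = sum (mult * dim) = 0*1 + 3*1 + 1*1 + 3*1 = 7 = chi_rho(e) = 7.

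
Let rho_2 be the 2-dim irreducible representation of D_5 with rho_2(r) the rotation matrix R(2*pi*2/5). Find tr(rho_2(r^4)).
chi_{rho_2}(r^4) = 2*cos(2*pi*2*4/5) = -sqrt(5)/2 - 1/2

Explanation: rho_2(r^4) is rotation by angle 2*pi*2*4/5, whose trace is 2*cos(2*pi*2*4/5) = -sqrt(5)/2 - 1/2.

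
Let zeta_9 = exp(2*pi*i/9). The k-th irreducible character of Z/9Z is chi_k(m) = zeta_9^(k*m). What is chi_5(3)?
chi_5(3) = zeta_9^15 = exp(-2*I*pi/3)

Solution. chi_5(3) = zeta_9^(5*3) = zeta_9^15. Since zeta_9^9 = 1, this equals zeta_9^6 = exp(2*pi*i*6/9) = exp(-2*I*pi/3).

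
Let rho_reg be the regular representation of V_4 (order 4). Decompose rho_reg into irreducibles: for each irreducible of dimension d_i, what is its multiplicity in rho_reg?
Each irreducible V_i of dimension d_i appears with multiplicity d_i, i.e. rho_reg = (direct sum over all irreducibles V_i) d_i V_i. The irreducible dimensions for V_4 are 1, 1, 1, 1: 4 irreducibles of dimension 1, each with multiplicity 1. Total dimension 4*1*1 = 4 = |G|.

Explanation: General theorem: in the regular representation of a finite group G, each irreducible appears with multiplicity equal to its dimension. Check: dim(rho_reg) = sum d_i^2 = 1 + 1 + 1 + 1 = 4 = |G|.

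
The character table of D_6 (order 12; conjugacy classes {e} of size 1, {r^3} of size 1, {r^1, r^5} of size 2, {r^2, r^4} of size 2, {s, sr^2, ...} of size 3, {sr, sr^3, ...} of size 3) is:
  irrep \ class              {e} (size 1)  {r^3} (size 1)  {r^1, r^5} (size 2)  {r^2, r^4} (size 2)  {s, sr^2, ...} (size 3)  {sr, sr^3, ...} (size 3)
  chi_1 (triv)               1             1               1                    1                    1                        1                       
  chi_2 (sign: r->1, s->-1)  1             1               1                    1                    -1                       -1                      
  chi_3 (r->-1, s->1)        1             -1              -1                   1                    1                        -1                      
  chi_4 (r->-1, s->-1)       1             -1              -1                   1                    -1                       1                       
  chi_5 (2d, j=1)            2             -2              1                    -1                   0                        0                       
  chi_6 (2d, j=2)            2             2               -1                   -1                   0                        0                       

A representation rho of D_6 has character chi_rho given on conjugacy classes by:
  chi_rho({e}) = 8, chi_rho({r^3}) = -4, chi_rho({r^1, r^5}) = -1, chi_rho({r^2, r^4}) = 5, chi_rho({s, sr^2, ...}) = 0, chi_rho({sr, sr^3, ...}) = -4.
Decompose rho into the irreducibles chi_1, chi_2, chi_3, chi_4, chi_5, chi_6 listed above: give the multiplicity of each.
Multiplicities: chi_1: 0, chi_2: 2, chi_3: 3, chi_4: 1, chi_5: 1, chi_6: 0.

Proof sketch: Use <chi_rho, chi> = (1/|G|) sum_C |C| * chi_rho(C) * conj(chi(C)) with |G| = 12 for each irreducible chi in the table:
  <chi_rho, chi_1> = (1/12)[1*(8)*conj(1) + 1*(-4)*conj(1) + 2*(-1)*conj(1) + 2*(5)*conj(1) + 3*(0)*conj(1) + 3*(-4)*conj(1)]
      = (1/12)[(8) + (-4) + (-2) + (10) + (0) + (-12)] = 0/12 = 0
  <chi_rho, chi_2> = (1/12)[1*(8)*conj(1) + 1*(-4)*conj(1) + 2*(-1)*conj(1) + 2*(5)*conj(1) + 3*(0)*conj(-1) + 3*(-4)*conj(-1)]
      = (1/12)[(8) + (-4) + (-2) + (10) + (0) + (12)] = 24/12 = 2
  <chi_rho, chi_3> = (1/12)[1*(8)*conj(1) + 1*(-4)*conj(-1) + 2*(-1)*conj(-1) + 2*(5)*conj(1) + 3*(0)*conj(1) + 3*(-4)*conj(-1)]
      = (1/12)[(8) + (4) + (2) + (10) + (0) + (12)] = 36/12 = 3
  <chi_rho, chi_4> = (1/12)[1*(8)*conj(1) + 1*(-4)*conj(-1) + 2*(-1)*conj(-1) + 2*(5)*conj(1) + 3*(0)*conj(-1) + 3*(-4)*conj(1)]
      = (1/12)[(8) + (4) + (2) + (10) + (0) + (-12)] = 12/12 = 1
  <chi_rho, chi_5> = (1/12)[1*(8)*conj(2) + 1*(-4)*conj(-2) + 2*(-1)*conj(1) + 2*(5)*conj(-1) + 3*(0)*conj(0) + 3*(-4)*conj(0)]
      = (1/12)[(16) + (8) + (-2) + (-10) + (0) + (0)] = 12/12 = 1
  <chi_rho, chi_6> = (1/12)[1*(8)*conj(2) + 1*(-4)*conj(2) + 2*(-1)*conj(-1) + 2*(5)*conj(-1) + 3*(0)*conj(0) + 3*(-4)*conj(0)]
      = (1/12)[(16) + (-8) + (2) + (-10) + (0) + (0)] = 0/12 = 0
Dimension check: dim(rho) = sum (mult * dim) = 0*1 + 2*1 + 3*1 + 1*1 + 1*2 + 0*2 = 8 = chi_rho(e) = 8.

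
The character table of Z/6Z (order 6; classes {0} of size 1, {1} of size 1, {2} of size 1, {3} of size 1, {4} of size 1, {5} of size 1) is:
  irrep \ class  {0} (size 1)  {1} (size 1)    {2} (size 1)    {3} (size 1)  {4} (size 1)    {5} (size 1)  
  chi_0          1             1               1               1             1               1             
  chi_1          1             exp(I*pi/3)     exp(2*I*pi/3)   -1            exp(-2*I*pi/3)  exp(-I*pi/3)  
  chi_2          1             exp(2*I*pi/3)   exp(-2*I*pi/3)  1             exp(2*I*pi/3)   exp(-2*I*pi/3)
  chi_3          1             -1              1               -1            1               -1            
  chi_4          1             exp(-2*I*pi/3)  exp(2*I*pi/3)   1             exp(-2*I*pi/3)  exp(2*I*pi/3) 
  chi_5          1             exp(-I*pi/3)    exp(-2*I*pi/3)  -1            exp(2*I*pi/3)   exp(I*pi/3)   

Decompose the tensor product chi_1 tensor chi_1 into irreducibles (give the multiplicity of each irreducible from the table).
chi_1 tensor chi_1 = chi_2 (all other irreducibles have multiplicity 0).

Justification: The character of a tensor product is the pointwise product (chi_1 * chi_1)(C) = chi_1(C) * chi_1(C):
  {0}: (1)*(1), {1}: (exp(I*pi/3))*(exp(I*pi/3)), {2}: (exp(2*I*pi/3))*(exp(2*I*pi/3)), {3}: (-1)*(-1), {4}: (exp(-2*I*pi/3))*(exp(-2*I*pi/3)), {5}: (exp(-I*pi/3))*(exp(-I*pi/3))
so (chi_1 * chi_1) takes values
  {0} -> 1, {1} -> exp(2*I*pi/3), {2} -> exp(-2*I*pi/3), {3} -> 1, {4} -> exp(2*I*pi/3), {5} -> exp(-2*I*pi/3).
Now take the inner product of this character with each irreducible chi from the table, <chi_1*chi_1, chi> = (1/6) sum_C |C| (chi_1*chi_1)(C) conj(chi(C)):
  <chi_1*chi_1, chi_0> = (1/6)[1*(1)*conj(1) + 1*(exp(2*I*pi/3))*conj(1) + 1*(exp(-2*I*pi/3))*conj(1) + 1*(1)*conj(1) + 1*(exp(2*I*pi/3))*conj(1) + 1*(exp(-2*I*pi/3))*conj(1)]
      = (1/6)[(1) + (exp(2*I*pi/3)) + (exp(-2*I*pi/3)) + (1) + (exp(2*I*pi/3)) + (exp(-2*I*pi/3))] = 0/6 = 0
  <chi_1*chi_1, chi_1> = (1/6)[1*(1)*conj(1) + 1*(exp(2*I*pi/3))*conj(exp(I*pi/3)) + 1*(exp(-2*I*pi/3))*conj(exp(2*I*pi/3)) + 1*(1)*conj(-1) + 1*(exp(2*I*pi/3))*conj(exp(-2*I*pi/3)) + 1*(exp(-2*I*pi/3))*conj(exp(-I*pi/3))]
      = (1/6)[(1) + (exp(I*pi/3)) + (exp(2*I*pi/3)) + (-1) + (exp(-2*I*pi/3)) + (exp(-I*pi/3))] = 0/6 = 0
  <chi_1*chi_1, chi_2> = (1/6)[1*(1)*conj(1) + 1*(exp(2*I*pi/3))*conj(exp(2*I*pi/3)) + 1*(exp(-2*I*pi/3))*conj(exp(-2*I*pi/3)) + 1*(1)*conj(1) + 1*(exp(2*I*pi/3))*conj(exp(2*I*pi/3)) + 1*(exp(-2*I*pi/3))*conj(exp(-2*I*pi/3))]
      = (1/6)[(1) + (1) + (1) + (1) + (1) + (1)] = 6/6 = 1
  <chi_1*chi_1, chi_3> = (1/6)[1*(1)*conj(1) + 1*(exp(2*I*pi/3))*conj(-1) + 1*(exp(-2*I*pi/3))*conj(1) + 1*(1)*conj(-1) + 1*(exp(2*I*pi/3))*conj(1) + 1*(exp(-2*I*pi/3))*conj(-1)]
      = (1/6)[(1) + (-exp(2*I*pi/3)) + (exp(-2*I*pi/3)) + (-1) + (exp(2*I*pi/3)) + (-exp(-2*I*pi/3))] = 0/6 = 0
  <chi_1*chi_1, chi_4> = (1/6)[1*(1)*conj(1) + 1*(exp(2*I*pi/3))*conj(exp(-2*I*pi/3)) + 1*(exp(-2*I*pi/3))*conj(exp(2*I*pi/3)) + 1*(1)*conj(1) + 1*(exp(2*I*pi/3))*conj(exp(-2*I*pi/3)) + 1*(exp(-2*I*pi/3))*conj(exp(2*I*pi/3))]
      = (1/6)[(1) + (exp(-2*I*pi/3)) + (exp(2*I*pi/3)) + (1) + (exp(-2*I*pi/3)) + (exp(2*I*pi/3))] = 0/6 = 0
  <chi_1*chi_1, chi_5> = (1/6)[1*(1)*conj(1) + 1*(exp(2*I*pi/3))*conj(exp(-I*pi/3)) + 1*(exp(-2*I*pi/3))*conj(exp(-2*I*pi/3)) + 1*(1)*conj(-1) + 1*(exp(2*I*pi/3))*conj(exp(2*I*pi/3)) + 1*(exp(-2*I*pi/3))*conj(exp(I*pi/3))]
      = (1/6)[(1) + (-1) + (1) + (-1) + (1) + (-1)] = 0/6 = 0
(Exp terms are combined using exp(i*s)*conj(exp(i*t)) = exp(i*(s-t)), and sums of them are collapsed using the identity that for every m > 1 the m distinct m-th roots of unity sum to 0, e.g. 1 + exp(2*I*pi/3) + exp(-2*I*pi/3) = 0.)
Hence the multiplicities are chi_2: 1. Dimension check: dim(chi_1)*dim(chi_1) = 1*1 = 1 and sum (mult * dim) = 1*1 = 1.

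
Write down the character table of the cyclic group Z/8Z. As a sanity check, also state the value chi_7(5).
Character table of Z/8Z (irreps indexed chi_0,...,chi_7 with chi_k(m) = zeta_8^(k*m), zeta_8 = exp(2*pi*i/8)):
  irrep \ class  {0} (size 1)  {1} (size 1)    {2} (size 1)  {3} (size 1)    {4} (size 1)  {5} (size 1)    {6} (size 1)  {7} (size 1)  
  chi_0          1             1               1             1               1             1               1             1             
  chi_1          1             exp(I*pi/4)     I             exp(3*I*pi/4)   -1            exp(-3*I*pi/4)  -I            exp(-I*pi/4)  
  chi_2          1             I               -1            -I              1             I               -1            -I            
  chi_3          1             exp(3*I*pi/4)   -I            exp(I*pi/4)     -1            exp(-I*pi/4)    I             exp(-3*I*pi/4)
  chi_4          1             -1              1             -1              1             -1              1             -1            
  chi_5          1             exp(-3*I*pi/4)  I             exp(-I*pi/4)    -1            exp(I*pi/4)     -I            exp(3*I*pi/4) 
  chi_6          1             -I              -1            I               1             -I              -1            I             
  chi_7          1             exp(-I*pi/4)    -I            exp(-3*I*pi/4)  -1            exp(3*I*pi/4)   I             exp(I*pi/4)   

Spot check: chi_7(5) = zeta_8^(7*5) = zeta_8^35 = exp(3*I*pi/4).

Reasoning: Z/8Z is abelian, so all 8 irreducible complex representations are 1-dimensional. They are given by chi_k(m) = zeta_8^(k*m) for k = 0,...,7. Row orthogonality: sum_m chi_k(m) conj(chi_l(m)) = 8 * [k = l].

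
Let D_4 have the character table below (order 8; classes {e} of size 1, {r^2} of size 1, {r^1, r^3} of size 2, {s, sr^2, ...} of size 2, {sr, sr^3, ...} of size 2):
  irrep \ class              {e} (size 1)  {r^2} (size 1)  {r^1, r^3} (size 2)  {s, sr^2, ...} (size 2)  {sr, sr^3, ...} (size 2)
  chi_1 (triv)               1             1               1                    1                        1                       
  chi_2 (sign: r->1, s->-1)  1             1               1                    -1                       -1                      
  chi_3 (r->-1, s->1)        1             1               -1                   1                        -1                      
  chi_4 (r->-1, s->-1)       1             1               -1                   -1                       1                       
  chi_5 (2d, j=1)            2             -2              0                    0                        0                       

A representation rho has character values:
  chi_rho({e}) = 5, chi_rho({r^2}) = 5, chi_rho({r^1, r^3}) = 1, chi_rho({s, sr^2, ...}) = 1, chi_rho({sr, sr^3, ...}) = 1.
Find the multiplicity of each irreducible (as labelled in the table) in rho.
Multiplicities: chi_1: 2, chi_2: 1, chi_3: 1, chi_4: 1, chi_5: 0.

Derivation: Use <chi_rho, chi> = (1/|G|) sum_C |C| * chi_rho(C) * conj(chi(C)) with |G| = 8 for each irreducible chi in the table:
  <chi_rho, chi_1> = (1/8)[1*(5)*conj(1) + 1*(5)*conj(1) + 2*(1)*conj(1) + 2*(1)*conj(1) + 2*(1)*conj(1)]
      = (1/8)[(5) + (5) + (2) + (2) + (2)] = 16/8 = 2
  <chi_rho, chi_2> = (1/8)[1*(5)*conj(1) + 1*(5)*conj(1) + 2*(1)*conj(1) + 2*(1)*conj(-1) + 2*(1)*conj(-1)]
      = (1/8)[(5) + (5) + (2) + (-2) + (-2)] = 8/8 = 1
  <chi_rho, chi_3> = (1/8)[1*(5)*conj(1) + 1*(5)*conj(1) + 2*(1)*conj(-1) + 2*(1)*conj(1) + 2*(1)*conj(-1)]
      = (1/8)[(5) + (5) + (-2) + (2) + (-2)] = 8/8 = 1
  <chi_rho, chi_4> = (1/8)[1*(5)*conj(1) + 1*(5)*conj(1) + 2*(1)*conj(-1) + 2*(1)*conj(-1) + 2*(1)*conj(1)]
      = (1/8)[(5) + (5) + (-2) + (-2) + (2)] = 8/8 = 1
  <chi_rho, chi_5> = (1/8)[1*(5)*conj(2) + 1*(5)*conj(-2) + 2*(1)*conj(0) + 2*(1)*conj(0) + 2*(1)*conj(0)]
      = (1/8)[(10) + (-10) + (0) + (0) + (0)] = 0/8 = 0
Dimension check: dim(rho) = sum (mult * dim) = 2*1 + 1*1 + 1*1 + 1*1 + 0*2 = 5 = chi_rho(e) = 5.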